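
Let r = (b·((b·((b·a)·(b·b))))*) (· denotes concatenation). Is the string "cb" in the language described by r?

no

No split of cb into u·v has b matching u and ((b·((b·a)·(b·b))))* matching v.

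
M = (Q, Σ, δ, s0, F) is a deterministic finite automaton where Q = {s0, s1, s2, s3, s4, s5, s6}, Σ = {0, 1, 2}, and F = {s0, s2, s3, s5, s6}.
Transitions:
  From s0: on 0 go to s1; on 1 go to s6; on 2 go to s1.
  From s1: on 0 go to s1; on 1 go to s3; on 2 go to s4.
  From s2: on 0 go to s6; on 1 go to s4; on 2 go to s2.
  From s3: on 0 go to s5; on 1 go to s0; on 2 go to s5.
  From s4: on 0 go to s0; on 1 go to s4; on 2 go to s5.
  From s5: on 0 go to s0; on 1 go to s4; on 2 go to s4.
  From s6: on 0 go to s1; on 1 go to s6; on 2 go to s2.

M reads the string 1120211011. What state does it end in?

s0 --1--> s6
s6 --1--> s6
s6 --2--> s2
s2 --0--> s6
s6 --2--> s2
s2 --1--> s4
s4 --1--> s4
s4 --0--> s0
s0 --1--> s6
s6 --1--> s6

s6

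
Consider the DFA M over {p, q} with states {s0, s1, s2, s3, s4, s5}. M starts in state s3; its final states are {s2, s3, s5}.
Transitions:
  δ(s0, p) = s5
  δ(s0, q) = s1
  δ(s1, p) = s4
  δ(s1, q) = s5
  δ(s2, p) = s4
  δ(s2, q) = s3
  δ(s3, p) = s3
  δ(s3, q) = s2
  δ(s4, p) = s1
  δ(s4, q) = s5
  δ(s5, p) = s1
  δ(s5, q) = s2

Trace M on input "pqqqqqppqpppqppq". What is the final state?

s5

s3 --p--> s3
s3 --q--> s2
s2 --q--> s3
s3 --q--> s2
s2 --q--> s3
s3 --q--> s2
s2 --p--> s4
s4 --p--> s1
s1 --q--> s5
s5 --p--> s1
s1 --p--> s4
s4 --p--> s1
s1 --q--> s5
s5 --p--> s1
s1 --p--> s4
s4 --q--> s5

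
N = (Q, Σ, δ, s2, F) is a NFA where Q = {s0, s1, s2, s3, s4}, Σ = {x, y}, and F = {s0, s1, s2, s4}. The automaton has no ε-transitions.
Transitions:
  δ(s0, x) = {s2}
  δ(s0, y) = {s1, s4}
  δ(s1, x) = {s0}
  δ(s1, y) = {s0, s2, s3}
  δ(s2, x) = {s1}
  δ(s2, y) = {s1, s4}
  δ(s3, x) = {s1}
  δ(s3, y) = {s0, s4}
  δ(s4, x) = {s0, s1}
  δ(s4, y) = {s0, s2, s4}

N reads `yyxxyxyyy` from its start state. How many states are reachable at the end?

Start: {s2}
read y: {s1, s4}
read y: {s0, s2, s3, s4}
read x: {s0, s1, s2}
read x: {s0, s1, s2}
read y: {s0, s1, s2, s3, s4}
read x: {s0, s1, s2}
read y: {s0, s1, s2, s3, s4}
read y: {s0, s1, s2, s3, s4}
read y: {s0, s1, s2, s3, s4}
Final reachable set {s0, s1, s2, s3, s4} has 5 states.

5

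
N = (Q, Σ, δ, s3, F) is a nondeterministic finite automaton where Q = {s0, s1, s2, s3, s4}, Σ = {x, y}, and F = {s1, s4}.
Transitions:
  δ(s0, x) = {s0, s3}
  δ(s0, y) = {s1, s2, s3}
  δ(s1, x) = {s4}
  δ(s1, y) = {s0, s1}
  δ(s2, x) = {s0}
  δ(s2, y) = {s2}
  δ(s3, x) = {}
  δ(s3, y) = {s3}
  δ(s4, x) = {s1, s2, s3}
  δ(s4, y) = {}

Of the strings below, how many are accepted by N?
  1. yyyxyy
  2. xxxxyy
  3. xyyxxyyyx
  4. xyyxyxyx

yyyxyy: rejected
xxxxyy: rejected
xyyxxyyyx: rejected
xyyxyxyx: rejected

0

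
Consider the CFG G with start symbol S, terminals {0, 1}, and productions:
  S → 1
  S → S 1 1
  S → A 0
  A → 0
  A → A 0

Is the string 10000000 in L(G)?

no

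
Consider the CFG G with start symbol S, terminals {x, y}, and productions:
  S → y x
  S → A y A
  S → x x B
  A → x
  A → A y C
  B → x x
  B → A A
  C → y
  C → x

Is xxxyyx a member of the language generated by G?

yes

S ⇒ xxB ⇒ xxAA ⇒ xxAyCA ⇒ xxxyCA ⇒ xxxyyA ⇒ xxxyyx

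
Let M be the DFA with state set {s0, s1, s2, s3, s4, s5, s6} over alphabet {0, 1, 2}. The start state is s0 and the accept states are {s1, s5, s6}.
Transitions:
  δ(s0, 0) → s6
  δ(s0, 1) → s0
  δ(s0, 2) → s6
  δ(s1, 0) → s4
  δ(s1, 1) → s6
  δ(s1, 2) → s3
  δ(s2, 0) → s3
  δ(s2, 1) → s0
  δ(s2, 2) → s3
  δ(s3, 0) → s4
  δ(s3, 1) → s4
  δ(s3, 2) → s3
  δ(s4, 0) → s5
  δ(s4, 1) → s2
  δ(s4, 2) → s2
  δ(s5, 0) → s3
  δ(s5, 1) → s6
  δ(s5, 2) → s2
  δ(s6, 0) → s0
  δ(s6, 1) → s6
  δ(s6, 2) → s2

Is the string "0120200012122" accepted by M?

rejected

s0 --0--> s6
s6 --1--> s6
s6 --2--> s2
s2 --0--> s3
s3 --2--> s3
s3 --0--> s4
s4 --0--> s5
s5 --0--> s3
s3 --1--> s4
s4 --2--> s2
s2 --1--> s0
s0 --2--> s6
s6 --2--> s2
End in state s2, which is not an accepting state.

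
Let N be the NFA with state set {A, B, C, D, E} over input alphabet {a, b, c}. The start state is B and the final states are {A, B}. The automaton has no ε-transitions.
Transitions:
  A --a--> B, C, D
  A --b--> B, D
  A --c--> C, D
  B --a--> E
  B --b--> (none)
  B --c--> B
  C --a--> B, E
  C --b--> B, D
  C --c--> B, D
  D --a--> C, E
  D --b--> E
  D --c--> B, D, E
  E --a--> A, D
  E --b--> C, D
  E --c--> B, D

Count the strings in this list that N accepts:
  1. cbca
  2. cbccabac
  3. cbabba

cbca: rejected
cbccabac: rejected
cbabba: rejected

0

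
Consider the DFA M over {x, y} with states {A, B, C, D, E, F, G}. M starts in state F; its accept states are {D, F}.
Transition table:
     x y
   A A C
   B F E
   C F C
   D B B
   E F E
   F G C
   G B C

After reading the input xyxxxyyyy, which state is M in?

E

F --x--> G
G --y--> C
C --x--> F
F --x--> G
G --x--> B
B --y--> E
E --y--> E
E --y--> E
E --y--> E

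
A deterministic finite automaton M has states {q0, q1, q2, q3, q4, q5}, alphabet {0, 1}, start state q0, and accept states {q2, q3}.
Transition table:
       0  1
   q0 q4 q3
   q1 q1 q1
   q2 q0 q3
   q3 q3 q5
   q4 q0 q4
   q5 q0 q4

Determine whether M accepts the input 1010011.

rejected

q0 --1--> q3
q3 --0--> q3
q3 --1--> q5
q5 --0--> q0
q0 --0--> q4
q4 --1--> q4
q4 --1--> q4
End in state q4, which is not an accepting state.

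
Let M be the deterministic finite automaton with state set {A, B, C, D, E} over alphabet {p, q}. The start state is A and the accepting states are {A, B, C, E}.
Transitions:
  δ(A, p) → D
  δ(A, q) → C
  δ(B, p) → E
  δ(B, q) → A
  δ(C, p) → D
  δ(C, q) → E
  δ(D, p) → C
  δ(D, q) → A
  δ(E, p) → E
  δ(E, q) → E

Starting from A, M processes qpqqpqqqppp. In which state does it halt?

A --q--> C
C --p--> D
D --q--> A
A --q--> C
C --p--> D
D --q--> A
A --q--> C
C --q--> E
E --p--> E
E --p--> E
E --p--> E

E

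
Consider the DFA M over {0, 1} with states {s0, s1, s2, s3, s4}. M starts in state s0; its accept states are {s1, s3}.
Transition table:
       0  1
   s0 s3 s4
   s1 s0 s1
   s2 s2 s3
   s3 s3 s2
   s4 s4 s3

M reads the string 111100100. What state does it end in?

s0 --1--> s4
s4 --1--> s3
s3 --1--> s2
s2 --1--> s3
s3 --0--> s3
s3 --0--> s3
s3 --1--> s2
s2 --0--> s2
s2 --0--> s2

s2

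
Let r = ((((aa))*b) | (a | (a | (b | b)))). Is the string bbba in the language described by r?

no

Neither (((aa))*b) nor (a|(a|(b|b))) matches bbba.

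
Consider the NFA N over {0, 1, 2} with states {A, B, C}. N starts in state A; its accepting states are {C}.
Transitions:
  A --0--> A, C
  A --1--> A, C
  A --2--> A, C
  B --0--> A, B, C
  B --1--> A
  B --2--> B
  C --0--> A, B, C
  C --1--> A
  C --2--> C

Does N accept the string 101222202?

Start: {A}
read 1: {A, C}
read 0: {A, B, C}
read 1: {A, C}
read 2: {A, C}
read 2: {A, C}
read 2: {A, C}
read 2: {A, C}
read 0: {A, B, C}
read 2: {A, B, C}
Reachable ∩ accepting = {C} — nonempty.

accepted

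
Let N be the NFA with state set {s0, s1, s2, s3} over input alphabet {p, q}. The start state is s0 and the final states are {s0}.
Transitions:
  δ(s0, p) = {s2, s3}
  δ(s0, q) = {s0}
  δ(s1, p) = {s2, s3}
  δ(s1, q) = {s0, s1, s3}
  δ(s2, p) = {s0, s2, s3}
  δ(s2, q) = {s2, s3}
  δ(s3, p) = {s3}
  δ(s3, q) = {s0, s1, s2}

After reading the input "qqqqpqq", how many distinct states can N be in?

Start: {s0}
read q: {s0}
read q: {s0}
read q: {s0}
read q: {s0}
read p: {s2, s3}
read q: {s0, s1, s2, s3}
read q: {s0, s1, s2, s3}
Final reachable set {s0, s1, s2, s3} has 4 states.

4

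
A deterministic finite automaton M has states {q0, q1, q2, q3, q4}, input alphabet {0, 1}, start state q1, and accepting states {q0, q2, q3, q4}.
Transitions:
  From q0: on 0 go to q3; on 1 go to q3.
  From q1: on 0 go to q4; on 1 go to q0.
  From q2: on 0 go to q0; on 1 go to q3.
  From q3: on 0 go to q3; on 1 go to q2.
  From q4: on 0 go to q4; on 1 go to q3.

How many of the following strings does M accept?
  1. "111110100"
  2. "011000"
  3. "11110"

"111110100": accepted
"011000": accepted
"11110": accepted

3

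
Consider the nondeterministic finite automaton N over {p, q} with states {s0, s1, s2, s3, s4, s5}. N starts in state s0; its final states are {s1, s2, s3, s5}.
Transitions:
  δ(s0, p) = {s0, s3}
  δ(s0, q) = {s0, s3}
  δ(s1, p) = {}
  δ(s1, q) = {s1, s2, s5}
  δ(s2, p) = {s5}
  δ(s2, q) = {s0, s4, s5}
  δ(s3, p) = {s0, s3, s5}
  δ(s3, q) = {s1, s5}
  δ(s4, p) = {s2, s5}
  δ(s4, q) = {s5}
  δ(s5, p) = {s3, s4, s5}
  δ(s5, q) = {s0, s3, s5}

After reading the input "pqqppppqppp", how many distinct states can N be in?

Start: {s0}
read p: {s0, s3}
read q: {s0, s1, s3, s5}
read q: {s0, s1, s2, s3, s5}
read p: {s0, s3, s4, s5}
read p: {s0, s2, s3, s4, s5}
read p: {s0, s2, s3, s4, s5}
read p: {s0, s2, s3, s4, s5}
read q: {s0, s1, s3, s4, s5}
read p: {s0, s2, s3, s4, s5}
read p: {s0, s2, s3, s4, s5}
read p: {s0, s2, s3, s4, s5}
Final reachable set {s0, s2, s3, s4, s5} has 5 states.

5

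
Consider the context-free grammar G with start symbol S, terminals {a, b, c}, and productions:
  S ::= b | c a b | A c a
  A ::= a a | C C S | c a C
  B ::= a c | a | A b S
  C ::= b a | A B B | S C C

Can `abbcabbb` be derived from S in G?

no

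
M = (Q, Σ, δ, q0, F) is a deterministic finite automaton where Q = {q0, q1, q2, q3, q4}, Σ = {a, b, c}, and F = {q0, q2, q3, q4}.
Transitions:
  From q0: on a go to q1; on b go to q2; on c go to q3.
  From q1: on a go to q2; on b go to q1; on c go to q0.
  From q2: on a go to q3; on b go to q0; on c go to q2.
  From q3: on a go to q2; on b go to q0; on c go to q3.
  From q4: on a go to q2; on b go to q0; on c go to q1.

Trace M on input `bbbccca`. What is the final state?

q0 --b--> q2
q2 --b--> q0
q0 --b--> q2
q2 --c--> q2
q2 --c--> q2
q2 --c--> q2
q2 --a--> q3

q3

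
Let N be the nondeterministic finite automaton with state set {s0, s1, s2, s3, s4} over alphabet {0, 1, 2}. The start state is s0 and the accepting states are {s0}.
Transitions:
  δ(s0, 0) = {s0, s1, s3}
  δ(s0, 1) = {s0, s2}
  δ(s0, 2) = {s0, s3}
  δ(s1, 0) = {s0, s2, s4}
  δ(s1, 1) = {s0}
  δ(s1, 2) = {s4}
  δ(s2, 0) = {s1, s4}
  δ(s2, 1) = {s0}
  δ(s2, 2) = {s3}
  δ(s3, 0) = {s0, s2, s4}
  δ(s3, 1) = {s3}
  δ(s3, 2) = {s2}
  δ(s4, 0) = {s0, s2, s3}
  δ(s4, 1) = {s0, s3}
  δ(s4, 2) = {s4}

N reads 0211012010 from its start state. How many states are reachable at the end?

5

Start: {s0}
read 0: {s0, s1, s3}
read 2: {s0, s2, s3, s4}
read 1: {s0, s2, s3}
read 1: {s0, s2, s3}
read 0: {s0, s1, s2, s3, s4}
read 1: {s0, s2, s3}
read 2: {s0, s2, s3}
read 0: {s0, s1, s2, s3, s4}
read 1: {s0, s2, s3}
read 0: {s0, s1, s2, s3, s4}
Final reachable set {s0, s1, s2, s3, s4} has 5 states.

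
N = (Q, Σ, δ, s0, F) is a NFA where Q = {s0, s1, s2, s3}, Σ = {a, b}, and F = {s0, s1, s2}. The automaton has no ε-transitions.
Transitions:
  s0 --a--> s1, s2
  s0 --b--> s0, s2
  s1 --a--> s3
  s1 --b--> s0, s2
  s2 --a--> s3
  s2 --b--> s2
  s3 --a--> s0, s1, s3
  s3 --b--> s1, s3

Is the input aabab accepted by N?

Start: {s0}
read a: {s1, s2}
read a: {s3}
read b: {s1, s3}
read a: {s0, s1, s3}
read b: {s0, s1, s2, s3}
Reachable ∩ accepting = {s0, s1, s2} — nonempty.

accepted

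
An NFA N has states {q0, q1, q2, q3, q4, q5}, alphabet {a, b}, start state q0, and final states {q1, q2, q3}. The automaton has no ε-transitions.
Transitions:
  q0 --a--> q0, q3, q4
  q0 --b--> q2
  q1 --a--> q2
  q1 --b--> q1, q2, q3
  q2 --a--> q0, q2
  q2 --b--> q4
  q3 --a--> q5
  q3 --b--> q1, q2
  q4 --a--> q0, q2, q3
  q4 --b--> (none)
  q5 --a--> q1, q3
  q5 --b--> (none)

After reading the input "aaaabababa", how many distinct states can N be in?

3

Start: {q0}
read a: {q0, q3, q4}
read a: {q0, q2, q3, q4, q5}
read a: {q0, q1, q2, q3, q4, q5}
read a: {q0, q1, q2, q3, q4, q5}
read b: {q1, q2, q3, q4}
read a: {q0, q2, q3, q5}
read b: {q1, q2, q4}
read a: {q0, q2, q3}
read b: {q1, q2, q4}
read a: {q0, q2, q3}
Final reachable set {q0, q2, q3} has 3 states.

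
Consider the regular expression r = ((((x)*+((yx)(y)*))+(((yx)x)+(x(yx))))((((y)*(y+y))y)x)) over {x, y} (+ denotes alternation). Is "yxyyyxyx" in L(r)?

No split of yxyyyxyx into u·v has (((x)*+((yx)(y)*))+(((yx)x)+(x(yx)))) matching u and ((((y)*(y+y))y)x) matching v.

no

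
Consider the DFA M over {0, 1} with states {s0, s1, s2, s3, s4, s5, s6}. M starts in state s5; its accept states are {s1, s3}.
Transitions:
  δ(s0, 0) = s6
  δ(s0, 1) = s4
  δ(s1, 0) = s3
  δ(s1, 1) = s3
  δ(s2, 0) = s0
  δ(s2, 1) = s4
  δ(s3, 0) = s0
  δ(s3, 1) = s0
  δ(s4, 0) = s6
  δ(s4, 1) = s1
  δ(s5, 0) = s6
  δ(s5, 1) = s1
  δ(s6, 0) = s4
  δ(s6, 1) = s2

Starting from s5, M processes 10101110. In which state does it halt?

s5 --1--> s1
s1 --0--> s3
s3 --1--> s0
s0 --0--> s6
s6 --1--> s2
s2 --1--> s4
s4 --1--> s1
s1 --0--> s3

s3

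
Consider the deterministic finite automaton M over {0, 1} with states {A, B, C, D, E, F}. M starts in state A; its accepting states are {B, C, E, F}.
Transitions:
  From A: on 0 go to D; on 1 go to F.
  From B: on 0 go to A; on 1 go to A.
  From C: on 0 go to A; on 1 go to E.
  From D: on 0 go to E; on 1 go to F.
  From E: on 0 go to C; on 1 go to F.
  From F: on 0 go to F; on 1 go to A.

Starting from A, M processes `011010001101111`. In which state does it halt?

F

A --0--> D
D --1--> F
F --1--> A
A --0--> D
D --1--> F
F --0--> F
F --0--> F
F --0--> F
F --1--> A
A --1--> F
F --0--> F
F --1--> A
A --1--> F
F --1--> A
A --1--> F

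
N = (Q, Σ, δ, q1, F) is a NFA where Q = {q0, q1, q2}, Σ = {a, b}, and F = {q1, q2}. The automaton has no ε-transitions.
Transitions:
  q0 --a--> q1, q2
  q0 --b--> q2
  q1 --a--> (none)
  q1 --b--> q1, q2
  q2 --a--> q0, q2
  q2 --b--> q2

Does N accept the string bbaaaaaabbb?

Start: {q1}
read b: {q1, q2}
read b: {q1, q2}
read a: {q0, q2}
read a: {q0, q1, q2}
read a: {q0, q1, q2}
read a: {q0, q1, q2}
read a: {q0, q1, q2}
read a: {q0, q1, q2}
read b: {q1, q2}
read b: {q1, q2}
read b: {q1, q2}
Reachable ∩ accepting = {q1, q2} — nonempty.

accepted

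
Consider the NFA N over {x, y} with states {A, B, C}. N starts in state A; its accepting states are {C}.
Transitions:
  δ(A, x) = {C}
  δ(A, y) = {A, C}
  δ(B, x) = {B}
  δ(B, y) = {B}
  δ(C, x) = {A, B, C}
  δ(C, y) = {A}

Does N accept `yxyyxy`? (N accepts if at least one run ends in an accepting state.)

Start: {A}
read y: {A, C}
read x: {A, B, C}
read y: {A, B, C}
read y: {A, B, C}
read x: {A, B, C}
read y: {A, B, C}
Reachable ∩ accepting = {C} — nonempty.

accepted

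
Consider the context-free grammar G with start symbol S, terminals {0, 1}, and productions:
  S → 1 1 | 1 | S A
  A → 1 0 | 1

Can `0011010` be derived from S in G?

no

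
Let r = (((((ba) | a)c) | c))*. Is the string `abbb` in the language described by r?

no

abbb cannot be split into zero or more pieces each matching ((((ba)|a)c)|c).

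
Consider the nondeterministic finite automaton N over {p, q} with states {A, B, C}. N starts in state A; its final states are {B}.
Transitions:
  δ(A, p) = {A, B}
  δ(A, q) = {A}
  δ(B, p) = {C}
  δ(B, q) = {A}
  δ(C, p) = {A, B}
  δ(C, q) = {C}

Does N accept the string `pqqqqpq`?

Start: {A}
read p: {A, B}
read q: {A}
read q: {A}
read q: {A}
read q: {A}
read p: {A, B}
read q: {A}
Reachable ∩ accepting = {} — empty.

rejected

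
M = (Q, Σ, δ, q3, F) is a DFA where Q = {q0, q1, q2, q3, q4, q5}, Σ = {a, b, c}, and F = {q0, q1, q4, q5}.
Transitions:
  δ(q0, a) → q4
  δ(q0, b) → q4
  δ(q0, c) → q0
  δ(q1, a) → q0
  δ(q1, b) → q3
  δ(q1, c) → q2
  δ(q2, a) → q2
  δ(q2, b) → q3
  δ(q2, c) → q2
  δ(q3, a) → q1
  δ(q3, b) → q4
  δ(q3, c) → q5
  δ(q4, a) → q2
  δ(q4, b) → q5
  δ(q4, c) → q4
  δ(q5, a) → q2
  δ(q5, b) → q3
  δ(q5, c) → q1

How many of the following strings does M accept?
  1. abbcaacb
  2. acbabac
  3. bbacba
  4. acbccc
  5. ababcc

abbcaacb: rejected
acbabac: rejected
bbacba: accepted
acbccc: rejected
ababcc: accepted

2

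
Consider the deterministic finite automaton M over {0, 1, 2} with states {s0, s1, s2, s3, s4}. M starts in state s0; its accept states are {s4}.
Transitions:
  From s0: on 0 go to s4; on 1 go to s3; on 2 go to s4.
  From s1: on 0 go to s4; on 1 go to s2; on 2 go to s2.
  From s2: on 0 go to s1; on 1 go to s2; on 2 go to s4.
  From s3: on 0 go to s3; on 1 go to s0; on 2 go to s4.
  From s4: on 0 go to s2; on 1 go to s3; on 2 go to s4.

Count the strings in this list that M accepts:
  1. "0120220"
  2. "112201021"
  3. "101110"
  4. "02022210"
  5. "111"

"0120220": rejected
"112201021": rejected
"101110": accepted
"02022210": rejected
"111": rejected

1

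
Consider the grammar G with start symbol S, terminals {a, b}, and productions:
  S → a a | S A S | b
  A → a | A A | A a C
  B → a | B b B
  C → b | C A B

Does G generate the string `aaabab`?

S ⇒ SAS ⇒ aaAS ⇒ aaaS ⇒ aaaSAS ⇒ aaabAS ⇒ aaabaS ⇒ aaabab

yes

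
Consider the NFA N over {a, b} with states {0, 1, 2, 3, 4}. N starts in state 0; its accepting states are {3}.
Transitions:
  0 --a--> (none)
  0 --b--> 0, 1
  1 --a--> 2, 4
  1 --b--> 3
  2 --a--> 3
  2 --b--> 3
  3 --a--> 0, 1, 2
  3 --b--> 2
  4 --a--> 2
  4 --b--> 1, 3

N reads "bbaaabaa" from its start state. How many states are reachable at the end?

5

Start: {0}
read b: {0, 1}
read b: {0, 1, 3}
read a: {0, 1, 2, 4}
read a: {2, 3, 4}
read a: {0, 1, 2, 3}
read b: {0, 1, 2, 3}
read a: {0, 1, 2, 3, 4}
read a: {0, 1, 2, 3, 4}
Final reachable set {0, 1, 2, 3, 4} has 5 states.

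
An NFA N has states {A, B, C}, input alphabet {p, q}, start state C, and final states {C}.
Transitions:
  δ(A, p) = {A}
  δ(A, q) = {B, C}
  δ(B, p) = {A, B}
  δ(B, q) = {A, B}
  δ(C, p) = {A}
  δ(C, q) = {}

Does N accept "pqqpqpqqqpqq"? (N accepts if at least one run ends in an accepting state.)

accepted

Start: {C}
read p: {A}
read q: {B, C}
read q: {A, B}
read p: {A, B}
read q: {A, B, C}
read p: {A, B}
read q: {A, B, C}
read q: {A, B, C}
read q: {A, B, C}
read p: {A, B}
read q: {A, B, C}
read q: {A, B, C}
Reachable ∩ accepting = {C} — nonempty.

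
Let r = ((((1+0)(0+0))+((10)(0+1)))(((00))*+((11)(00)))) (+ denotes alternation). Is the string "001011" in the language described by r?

No split of 001011 into u·v has (((1+0)(0+0))+((10)(0+1))) matching u and (((00))*+((11)(00))) matching v.

no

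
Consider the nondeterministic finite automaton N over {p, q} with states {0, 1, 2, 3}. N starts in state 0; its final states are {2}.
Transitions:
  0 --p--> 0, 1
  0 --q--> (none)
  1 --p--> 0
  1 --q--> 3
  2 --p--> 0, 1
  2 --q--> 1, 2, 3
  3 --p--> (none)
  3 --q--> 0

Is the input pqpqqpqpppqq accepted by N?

rejected

Start: {0}
read p: {0, 1}
read q: {3}
read p: {}
The reachable set is empty and stays empty for the remaining 9 symbols.
Reachable ∩ accepting = {} — empty.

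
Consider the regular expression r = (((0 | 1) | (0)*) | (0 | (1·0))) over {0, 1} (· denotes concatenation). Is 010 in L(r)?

Neither ((0|1)|(0)*) nor (0|(1·0)) matches 010.

no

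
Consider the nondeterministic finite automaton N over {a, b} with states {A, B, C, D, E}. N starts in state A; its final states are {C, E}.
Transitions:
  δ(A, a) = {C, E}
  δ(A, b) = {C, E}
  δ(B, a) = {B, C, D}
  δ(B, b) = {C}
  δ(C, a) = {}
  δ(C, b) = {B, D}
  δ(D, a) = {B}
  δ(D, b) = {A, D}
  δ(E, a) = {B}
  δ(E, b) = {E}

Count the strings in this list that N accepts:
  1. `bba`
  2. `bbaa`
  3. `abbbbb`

`bba`: accepted
`bbaa`: accepted
`abbbbb`: accepted

3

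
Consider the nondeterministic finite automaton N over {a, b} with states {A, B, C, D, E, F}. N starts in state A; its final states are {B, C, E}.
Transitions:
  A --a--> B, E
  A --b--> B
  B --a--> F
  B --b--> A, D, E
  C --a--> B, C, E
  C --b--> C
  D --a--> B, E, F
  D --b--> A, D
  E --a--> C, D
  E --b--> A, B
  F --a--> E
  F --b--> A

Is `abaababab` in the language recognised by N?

accepted

Start: {A}
read a: {B, E}
read b: {A, B, D, E}
read a: {B, C, D, E, F}
read a: {B, C, D, E, F}
read b: {A, B, C, D, E}
read a: {B, C, D, E, F}
read b: {A, B, C, D, E}
read a: {B, C, D, E, F}
read b: {A, B, C, D, E}
Reachable ∩ accepting = {B, C, E} — nonempty.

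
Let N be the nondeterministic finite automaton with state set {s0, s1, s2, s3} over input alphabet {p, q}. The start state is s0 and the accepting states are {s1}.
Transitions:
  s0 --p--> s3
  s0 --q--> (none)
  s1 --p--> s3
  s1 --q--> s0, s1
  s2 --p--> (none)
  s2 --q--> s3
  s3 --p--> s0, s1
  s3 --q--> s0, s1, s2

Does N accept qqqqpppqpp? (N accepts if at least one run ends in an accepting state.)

rejected

Start: {s0}
read q: {}
The reachable set is empty and stays empty for the remaining 9 symbols.
Reachable ∩ accepting = {} — empty.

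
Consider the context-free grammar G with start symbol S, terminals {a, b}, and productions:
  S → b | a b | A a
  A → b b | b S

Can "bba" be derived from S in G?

S ⇒ Aa ⇒ bba

yes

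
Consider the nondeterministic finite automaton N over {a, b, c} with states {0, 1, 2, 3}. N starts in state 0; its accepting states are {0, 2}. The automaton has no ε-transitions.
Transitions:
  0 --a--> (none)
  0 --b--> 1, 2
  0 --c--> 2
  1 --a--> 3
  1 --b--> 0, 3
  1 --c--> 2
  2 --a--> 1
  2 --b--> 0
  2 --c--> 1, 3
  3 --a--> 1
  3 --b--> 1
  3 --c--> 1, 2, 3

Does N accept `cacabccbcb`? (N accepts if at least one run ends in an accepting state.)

Start: {0}
read c: {2}
read a: {1}
read c: {2}
read a: {1}
read b: {0, 3}
read c: {1, 2, 3}
read c: {1, 2, 3}
read b: {0, 1, 3}
read c: {1, 2, 3}
read b: {0, 1, 3}
Reachable ∩ accepting = {0} — nonempty.

accepted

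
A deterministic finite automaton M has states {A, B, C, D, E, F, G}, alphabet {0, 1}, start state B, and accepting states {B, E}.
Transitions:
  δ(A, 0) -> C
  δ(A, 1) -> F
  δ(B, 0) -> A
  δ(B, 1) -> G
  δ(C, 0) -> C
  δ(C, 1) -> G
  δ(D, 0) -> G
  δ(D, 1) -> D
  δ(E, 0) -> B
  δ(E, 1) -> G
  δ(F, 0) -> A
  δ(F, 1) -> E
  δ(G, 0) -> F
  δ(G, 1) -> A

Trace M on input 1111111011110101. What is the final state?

B --1--> G
G --1--> A
A --1--> F
F --1--> E
E --1--> G
G --1--> A
A --1--> F
F --0--> A
A --1--> F
F --1--> E
E --1--> G
G --1--> A
A --0--> C
C --1--> G
G --0--> F
F --1--> E

E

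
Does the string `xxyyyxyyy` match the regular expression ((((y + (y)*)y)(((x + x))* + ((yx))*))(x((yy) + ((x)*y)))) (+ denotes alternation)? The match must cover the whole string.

no

No split of xxyyyxyyy into u·v has (((y+(y)*)y)(((x+x))*+((yx))*)) matching u and (x((yy)+((x)*y))) matching v.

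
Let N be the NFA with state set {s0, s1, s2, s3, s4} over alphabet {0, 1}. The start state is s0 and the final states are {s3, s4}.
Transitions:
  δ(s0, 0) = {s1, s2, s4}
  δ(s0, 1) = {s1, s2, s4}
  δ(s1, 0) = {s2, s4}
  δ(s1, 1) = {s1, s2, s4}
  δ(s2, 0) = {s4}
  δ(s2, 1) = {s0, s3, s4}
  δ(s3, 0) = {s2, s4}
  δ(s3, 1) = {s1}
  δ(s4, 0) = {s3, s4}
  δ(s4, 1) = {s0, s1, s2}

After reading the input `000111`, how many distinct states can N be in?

5

Start: {s0}
read 0: {s1, s2, s4}
read 0: {s2, s3, s4}
read 0: {s2, s3, s4}
read 1: {s0, s1, s2, s3, s4}
read 1: {s0, s1, s2, s3, s4}
read 1: {s0, s1, s2, s3, s4}
Final reachable set {s0, s1, s2, s3, s4} has 5 states.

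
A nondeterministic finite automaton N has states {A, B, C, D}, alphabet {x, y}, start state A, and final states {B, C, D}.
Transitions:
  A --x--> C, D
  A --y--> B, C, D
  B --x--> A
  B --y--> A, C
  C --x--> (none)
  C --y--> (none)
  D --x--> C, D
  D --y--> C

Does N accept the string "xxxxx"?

accepted

Start: {A}
read x: {C, D}
read x: {C, D}
read x: {C, D}
read x: {C, D}
read x: {C, D}
Reachable ∩ accepting = {C, D} — nonempty.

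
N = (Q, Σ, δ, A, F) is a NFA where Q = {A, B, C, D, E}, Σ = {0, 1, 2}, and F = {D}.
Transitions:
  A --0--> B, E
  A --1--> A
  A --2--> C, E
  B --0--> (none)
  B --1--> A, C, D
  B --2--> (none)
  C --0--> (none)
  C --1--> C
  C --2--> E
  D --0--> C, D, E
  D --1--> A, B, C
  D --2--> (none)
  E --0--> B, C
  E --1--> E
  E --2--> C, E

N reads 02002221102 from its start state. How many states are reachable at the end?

Start: {A}
read 0: {B, E}
read 2: {C, E}
read 0: {B, C}
read 0: {}
The reachable set is empty and stays empty for the remaining 7 symbols.
Final reachable set {} has 0 states.

0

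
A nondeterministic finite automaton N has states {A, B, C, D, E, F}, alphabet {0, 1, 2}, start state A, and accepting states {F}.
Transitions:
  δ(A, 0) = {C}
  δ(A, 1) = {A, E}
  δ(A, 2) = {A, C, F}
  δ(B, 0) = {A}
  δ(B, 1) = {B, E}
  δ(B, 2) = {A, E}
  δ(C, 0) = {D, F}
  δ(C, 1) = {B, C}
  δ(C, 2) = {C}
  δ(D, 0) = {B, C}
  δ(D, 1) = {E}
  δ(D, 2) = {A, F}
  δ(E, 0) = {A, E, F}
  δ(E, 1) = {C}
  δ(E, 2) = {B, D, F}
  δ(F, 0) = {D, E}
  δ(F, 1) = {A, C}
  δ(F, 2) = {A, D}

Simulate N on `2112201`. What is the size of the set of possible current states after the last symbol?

4

Start: {A}
read 2: {A, C, F}
read 1: {A, B, C, E}
read 1: {A, B, C, E}
read 2: {A, B, C, D, E, F}
read 2: {A, B, C, D, E, F}
read 0: {A, B, C, D, E, F}
read 1: {A, B, C, E}
Final reachable set {A, B, C, E} has 4 states.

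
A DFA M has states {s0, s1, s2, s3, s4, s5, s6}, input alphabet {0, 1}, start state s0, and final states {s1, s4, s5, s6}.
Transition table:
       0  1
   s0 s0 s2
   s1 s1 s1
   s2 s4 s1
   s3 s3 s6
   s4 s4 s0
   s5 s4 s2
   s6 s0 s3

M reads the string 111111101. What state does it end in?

s0 --1--> s2
s2 --1--> s1
s1 --1--> s1
s1 --1--> s1
s1 --1--> s1
s1 --1--> s1
s1 --1--> s1
s1 --0--> s1
s1 --1--> s1

s1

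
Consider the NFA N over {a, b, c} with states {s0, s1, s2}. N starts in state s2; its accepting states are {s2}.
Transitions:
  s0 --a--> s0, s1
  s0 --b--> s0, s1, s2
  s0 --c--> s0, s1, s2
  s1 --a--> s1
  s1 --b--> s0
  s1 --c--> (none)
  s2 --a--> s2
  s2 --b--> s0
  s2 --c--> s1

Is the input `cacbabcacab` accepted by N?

rejected

Start: {s2}
read c: {s1}
read a: {s1}
read c: {}
The reachable set is empty and stays empty for the remaining 8 symbols.
Reachable ∩ accepting = {} — empty.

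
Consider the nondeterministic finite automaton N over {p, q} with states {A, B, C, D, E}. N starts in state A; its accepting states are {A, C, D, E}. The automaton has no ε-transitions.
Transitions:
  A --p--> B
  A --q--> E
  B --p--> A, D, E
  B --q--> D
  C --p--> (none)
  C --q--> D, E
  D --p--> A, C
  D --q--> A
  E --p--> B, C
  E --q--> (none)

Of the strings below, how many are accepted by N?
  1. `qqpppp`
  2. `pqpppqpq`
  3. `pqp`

2

`qqpppp`: rejected
`pqpppqpq`: accepted
`pqp`: accepted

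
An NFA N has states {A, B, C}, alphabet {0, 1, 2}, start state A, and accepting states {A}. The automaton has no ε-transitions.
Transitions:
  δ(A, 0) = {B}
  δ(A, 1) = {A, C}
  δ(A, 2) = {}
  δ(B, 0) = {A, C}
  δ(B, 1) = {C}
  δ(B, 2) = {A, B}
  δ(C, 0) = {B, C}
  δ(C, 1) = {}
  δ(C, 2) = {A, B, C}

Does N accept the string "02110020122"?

Start: {A}
read 0: {B}
read 2: {A, B}
read 1: {A, C}
read 1: {A, C}
read 0: {B, C}
read 0: {A, B, C}
read 2: {A, B, C}
read 0: {A, B, C}
read 1: {A, C}
read 2: {A, B, C}
read 2: {A, B, C}
Reachable ∩ accepting = {A} — nonempty.

accepted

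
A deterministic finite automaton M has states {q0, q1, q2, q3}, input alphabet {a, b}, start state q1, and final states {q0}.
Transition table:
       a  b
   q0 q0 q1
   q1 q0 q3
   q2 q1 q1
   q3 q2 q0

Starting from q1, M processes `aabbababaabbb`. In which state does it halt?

q0

q1 --a--> q0
q0 --a--> q0
q0 --b--> q1
q1 --b--> q3
q3 --a--> q2
q2 --b--> q1
q1 --a--> q0
q0 --b--> q1
q1 --a--> q0
q0 --a--> q0
q0 --b--> q1
q1 --b--> q3
q3 --b--> q0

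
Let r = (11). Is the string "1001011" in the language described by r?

No split of 1001011 into u·v has 1 matching u and 1 matching v.

no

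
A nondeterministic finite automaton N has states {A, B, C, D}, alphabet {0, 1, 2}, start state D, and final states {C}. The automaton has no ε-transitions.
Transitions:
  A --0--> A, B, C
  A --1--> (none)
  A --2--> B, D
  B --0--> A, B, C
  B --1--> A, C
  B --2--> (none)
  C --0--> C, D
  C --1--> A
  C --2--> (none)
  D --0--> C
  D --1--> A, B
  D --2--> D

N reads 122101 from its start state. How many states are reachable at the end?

2

Start: {D}
read 1: {A, B}
read 2: {B, D}
read 2: {D}
read 1: {A, B}
read 0: {A, B, C}
read 1: {A, C}
Final reachable set {A, C} has 2 states.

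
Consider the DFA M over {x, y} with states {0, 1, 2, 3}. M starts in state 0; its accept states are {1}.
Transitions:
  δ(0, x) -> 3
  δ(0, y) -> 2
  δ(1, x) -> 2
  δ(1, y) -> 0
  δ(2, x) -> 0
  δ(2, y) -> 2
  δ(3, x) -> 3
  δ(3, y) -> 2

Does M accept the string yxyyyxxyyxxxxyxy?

0 --y--> 2
2 --x--> 0
0 --y--> 2
2 --y--> 2
2 --y--> 2
2 --x--> 0
0 --x--> 3
3 --y--> 2
2 --y--> 2
2 --x--> 0
0 --x--> 3
3 --x--> 3
3 --x--> 3
3 --y--> 2
2 --x--> 0
0 --y--> 2
End in state 2, which is not an accepting state.

rejected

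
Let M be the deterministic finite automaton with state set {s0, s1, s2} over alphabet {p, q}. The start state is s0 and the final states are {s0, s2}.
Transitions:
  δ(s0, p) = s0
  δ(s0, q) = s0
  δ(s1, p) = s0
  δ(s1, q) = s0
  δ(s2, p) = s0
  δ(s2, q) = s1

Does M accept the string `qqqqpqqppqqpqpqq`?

s0 --q--> s0
s0 --q--> s0
s0 --q--> s0
s0 --q--> s0
s0 --p--> s0
s0 --q--> s0
s0 --q--> s0
s0 --p--> s0
s0 --p--> s0
s0 --q--> s0
s0 --q--> s0
s0 --p--> s0
s0 --q--> s0
s0 --p--> s0
s0 --q--> s0
s0 --q--> s0
End in state s0, which is an accepting state.

accepted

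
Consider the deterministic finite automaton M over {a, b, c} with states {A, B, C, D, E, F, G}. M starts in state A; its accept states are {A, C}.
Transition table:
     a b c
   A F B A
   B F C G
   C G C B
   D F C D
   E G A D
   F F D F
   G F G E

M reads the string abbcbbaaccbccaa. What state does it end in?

F

A --a--> F
F --b--> D
D --b--> C
C --c--> B
B --b--> C
C --b--> C
C --a--> G
G --a--> F
F --c--> F
F --c--> F
F --b--> D
D --c--> D
D --c--> D
D --a--> F
F --a--> F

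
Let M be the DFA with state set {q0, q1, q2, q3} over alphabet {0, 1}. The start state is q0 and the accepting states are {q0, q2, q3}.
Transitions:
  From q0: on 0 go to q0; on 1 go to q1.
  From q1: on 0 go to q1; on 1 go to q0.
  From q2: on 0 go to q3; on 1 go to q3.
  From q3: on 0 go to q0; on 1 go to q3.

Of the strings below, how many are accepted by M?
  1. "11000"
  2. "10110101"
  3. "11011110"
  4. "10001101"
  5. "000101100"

"11000": accepted
"10110101": rejected
"11011110": accepted
"10001101": accepted
"000101100": rejected

3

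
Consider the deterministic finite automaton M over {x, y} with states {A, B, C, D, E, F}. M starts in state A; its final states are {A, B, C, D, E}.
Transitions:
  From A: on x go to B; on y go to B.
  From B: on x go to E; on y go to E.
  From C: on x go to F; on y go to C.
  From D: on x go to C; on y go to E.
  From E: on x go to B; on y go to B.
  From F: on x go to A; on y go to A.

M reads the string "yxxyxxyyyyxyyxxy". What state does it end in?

A --y--> B
B --x--> E
E --x--> B
B --y--> E
E --x--> B
B --x--> E
E --y--> B
B --y--> E
E --y--> B
B --y--> E
E --x--> B
B --y--> E
E --y--> B
B --x--> E
E --x--> B
B --y--> E

E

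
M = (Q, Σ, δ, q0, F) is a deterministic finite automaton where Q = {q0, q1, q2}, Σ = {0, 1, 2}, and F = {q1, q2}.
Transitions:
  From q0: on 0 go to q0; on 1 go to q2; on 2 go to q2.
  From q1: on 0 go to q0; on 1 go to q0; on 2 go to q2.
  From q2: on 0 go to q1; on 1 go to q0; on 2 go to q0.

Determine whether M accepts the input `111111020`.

q0 --1--> q2
q2 --1--> q0
q0 --1--> q2
q2 --1--> q0
q0 --1--> q2
q2 --1--> q0
q0 --0--> q0
q0 --2--> q2
q2 --0--> q1
End in state q1, which is an accepting state.

accepted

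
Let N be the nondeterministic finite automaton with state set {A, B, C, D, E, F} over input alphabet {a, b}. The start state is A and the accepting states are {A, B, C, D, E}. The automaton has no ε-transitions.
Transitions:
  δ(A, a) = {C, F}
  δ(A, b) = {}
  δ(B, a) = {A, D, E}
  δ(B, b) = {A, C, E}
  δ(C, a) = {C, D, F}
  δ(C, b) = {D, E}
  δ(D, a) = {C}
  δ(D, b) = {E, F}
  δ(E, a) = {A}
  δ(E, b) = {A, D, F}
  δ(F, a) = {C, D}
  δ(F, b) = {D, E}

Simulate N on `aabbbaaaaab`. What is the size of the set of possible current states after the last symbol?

Start: {A}
read a: {C, F}
read a: {C, D, F}
read b: {D, E, F}
read b: {A, D, E, F}
read b: {A, D, E, F}
read a: {A, C, D, F}
read a: {C, D, F}
read a: {C, D, F}
read a: {C, D, F}
read a: {C, D, F}
read b: {D, E, F}
Final reachable set {D, E, F} has 3 states.

3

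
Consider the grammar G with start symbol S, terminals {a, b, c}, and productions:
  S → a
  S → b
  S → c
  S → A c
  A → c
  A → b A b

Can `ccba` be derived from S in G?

no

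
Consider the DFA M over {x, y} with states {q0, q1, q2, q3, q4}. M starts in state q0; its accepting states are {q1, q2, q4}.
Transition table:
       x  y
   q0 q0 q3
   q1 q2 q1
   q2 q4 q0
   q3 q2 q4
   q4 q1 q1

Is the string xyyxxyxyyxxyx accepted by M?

q0 --x--> q0
q0 --y--> q3
q3 --y--> q4
q4 --x--> q1
q1 --x--> q2
q2 --y--> q0
q0 --x--> q0
q0 --y--> q3
q3 --y--> q4
q4 --x--> q1
q1 --x--> q2
q2 --y--> q0
q0 --x--> q0
End in state q0, which is not an accepting state.

rejected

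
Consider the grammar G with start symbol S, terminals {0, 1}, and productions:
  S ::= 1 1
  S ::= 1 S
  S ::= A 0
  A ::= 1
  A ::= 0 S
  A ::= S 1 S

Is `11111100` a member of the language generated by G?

S ⇒ A0 ⇒ S1S0 ⇒ 1S1S0 ⇒ 11S1S0 ⇒ 11111S0 ⇒ 11111A00 ⇒ 11111100

yes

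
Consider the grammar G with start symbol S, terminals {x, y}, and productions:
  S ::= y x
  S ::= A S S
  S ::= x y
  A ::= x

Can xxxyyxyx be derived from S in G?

yes

S ⇒ ASS ⇒ xSS ⇒ xASSS ⇒ xxSSS ⇒ xxxySS ⇒ xxxyyxS ⇒ xxxyyxyx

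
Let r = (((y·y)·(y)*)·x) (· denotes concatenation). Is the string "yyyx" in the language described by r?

Split as yyy·x: ((y·y)·(y)*) matches yyy and x matches x.

yes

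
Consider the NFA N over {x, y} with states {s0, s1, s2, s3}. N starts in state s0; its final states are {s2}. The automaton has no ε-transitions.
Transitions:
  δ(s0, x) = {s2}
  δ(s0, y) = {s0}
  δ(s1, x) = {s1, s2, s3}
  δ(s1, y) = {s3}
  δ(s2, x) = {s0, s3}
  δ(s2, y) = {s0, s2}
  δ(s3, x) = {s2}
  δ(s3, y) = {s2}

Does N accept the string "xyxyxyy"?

accepted

Start: {s0}
read x: {s2}
read y: {s0, s2}
read x: {s0, s2, s3}
read y: {s0, s2}
read x: {s0, s2, s3}
read y: {s0, s2}
read y: {s0, s2}
Reachable ∩ accepting = {s2} — nonempty.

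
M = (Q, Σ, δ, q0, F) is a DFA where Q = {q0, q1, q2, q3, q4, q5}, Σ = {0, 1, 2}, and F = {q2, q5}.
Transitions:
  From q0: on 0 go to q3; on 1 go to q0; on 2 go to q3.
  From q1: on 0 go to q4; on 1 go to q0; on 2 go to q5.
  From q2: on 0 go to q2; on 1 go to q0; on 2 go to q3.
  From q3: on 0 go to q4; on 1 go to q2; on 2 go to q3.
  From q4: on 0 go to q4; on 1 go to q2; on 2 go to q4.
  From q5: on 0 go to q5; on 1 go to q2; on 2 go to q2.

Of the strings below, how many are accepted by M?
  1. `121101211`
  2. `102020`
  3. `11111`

`121101211`: rejected
`102020`: rejected
`11111`: rejected

0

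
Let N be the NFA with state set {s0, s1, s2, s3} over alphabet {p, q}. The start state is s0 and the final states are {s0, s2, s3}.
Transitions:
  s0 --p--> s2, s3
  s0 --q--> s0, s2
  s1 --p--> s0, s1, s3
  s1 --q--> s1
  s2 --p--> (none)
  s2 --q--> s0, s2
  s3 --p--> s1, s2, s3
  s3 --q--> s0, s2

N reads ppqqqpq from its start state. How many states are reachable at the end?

3

Start: {s0}
read p: {s2, s3}
read p: {s1, s2, s3}
read q: {s0, s1, s2}
read q: {s0, s1, s2}
read q: {s0, s1, s2}
read p: {s0, s1, s2, s3}
read q: {s0, s1, s2}
Final reachable set {s0, s1, s2} has 3 states.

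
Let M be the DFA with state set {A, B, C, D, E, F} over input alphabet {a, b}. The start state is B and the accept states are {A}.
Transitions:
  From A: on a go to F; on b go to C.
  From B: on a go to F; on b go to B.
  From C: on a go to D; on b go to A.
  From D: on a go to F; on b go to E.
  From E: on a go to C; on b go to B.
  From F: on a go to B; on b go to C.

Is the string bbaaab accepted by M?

rejected

B --b--> B
B --b--> B
B --a--> F
F --a--> B
B --a--> F
F --b--> C
End in state C, which is not an accepting state.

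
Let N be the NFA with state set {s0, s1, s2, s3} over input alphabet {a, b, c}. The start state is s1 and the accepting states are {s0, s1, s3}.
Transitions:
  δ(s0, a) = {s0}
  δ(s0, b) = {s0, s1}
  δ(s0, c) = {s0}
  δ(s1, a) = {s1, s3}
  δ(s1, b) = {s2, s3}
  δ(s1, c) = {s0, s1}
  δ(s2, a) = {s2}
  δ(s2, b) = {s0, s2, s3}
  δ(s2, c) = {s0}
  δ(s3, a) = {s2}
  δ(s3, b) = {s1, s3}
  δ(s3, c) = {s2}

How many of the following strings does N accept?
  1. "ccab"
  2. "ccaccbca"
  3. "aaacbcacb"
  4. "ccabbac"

"ccab": accepted
"ccaccbca": accepted
"aaacbcacb": accepted
"ccabbac": accepted

4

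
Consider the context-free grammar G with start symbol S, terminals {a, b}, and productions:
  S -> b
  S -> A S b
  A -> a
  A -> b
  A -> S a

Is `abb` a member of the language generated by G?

S ⇒ ASb ⇒ aSb ⇒ abb

yes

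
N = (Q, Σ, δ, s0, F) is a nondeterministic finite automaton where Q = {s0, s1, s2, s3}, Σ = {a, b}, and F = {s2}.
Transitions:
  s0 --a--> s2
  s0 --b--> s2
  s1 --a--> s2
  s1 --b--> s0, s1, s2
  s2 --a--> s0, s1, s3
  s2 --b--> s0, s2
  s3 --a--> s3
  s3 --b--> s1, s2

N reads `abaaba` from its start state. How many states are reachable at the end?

Start: {s0}
read a: {s2}
read b: {s0, s2}
read a: {s0, s1, s2, s3}
read a: {s0, s1, s2, s3}
read b: {s0, s1, s2}
read a: {s0, s1, s2, s3}
Final reachable set {s0, s1, s2, s3} has 4 states.

4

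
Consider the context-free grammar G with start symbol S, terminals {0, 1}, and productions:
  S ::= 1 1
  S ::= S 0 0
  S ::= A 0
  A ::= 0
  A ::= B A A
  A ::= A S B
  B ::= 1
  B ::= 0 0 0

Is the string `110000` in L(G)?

S ⇒ S00 ⇒ S0000 ⇒ 110000

yes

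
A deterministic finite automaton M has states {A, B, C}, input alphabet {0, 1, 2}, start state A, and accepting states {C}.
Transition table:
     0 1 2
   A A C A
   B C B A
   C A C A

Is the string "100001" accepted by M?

A --1--> C
C --0--> A
A --0--> A
A --0--> A
A --0--> A
A --1--> C
End in state C, which is an accepting state.

accepted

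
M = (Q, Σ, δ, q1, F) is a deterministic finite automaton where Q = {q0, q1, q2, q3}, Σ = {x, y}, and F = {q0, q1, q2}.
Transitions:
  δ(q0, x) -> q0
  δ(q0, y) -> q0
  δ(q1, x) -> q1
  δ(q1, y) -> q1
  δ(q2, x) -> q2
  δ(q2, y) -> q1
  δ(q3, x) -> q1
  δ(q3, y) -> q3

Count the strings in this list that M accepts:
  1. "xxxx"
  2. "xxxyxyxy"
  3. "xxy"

"xxxx": accepted
"xxxyxyxy": accepted
"xxy": accepted

3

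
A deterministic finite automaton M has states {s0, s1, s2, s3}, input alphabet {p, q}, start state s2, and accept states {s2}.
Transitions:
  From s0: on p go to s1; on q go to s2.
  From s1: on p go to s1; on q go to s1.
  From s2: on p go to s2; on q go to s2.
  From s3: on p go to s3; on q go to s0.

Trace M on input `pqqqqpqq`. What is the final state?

s2 --p--> s2
s2 --q--> s2
s2 --q--> s2
s2 --q--> s2
s2 --q--> s2
s2 --p--> s2
s2 --q--> s2
s2 --q--> s2

s2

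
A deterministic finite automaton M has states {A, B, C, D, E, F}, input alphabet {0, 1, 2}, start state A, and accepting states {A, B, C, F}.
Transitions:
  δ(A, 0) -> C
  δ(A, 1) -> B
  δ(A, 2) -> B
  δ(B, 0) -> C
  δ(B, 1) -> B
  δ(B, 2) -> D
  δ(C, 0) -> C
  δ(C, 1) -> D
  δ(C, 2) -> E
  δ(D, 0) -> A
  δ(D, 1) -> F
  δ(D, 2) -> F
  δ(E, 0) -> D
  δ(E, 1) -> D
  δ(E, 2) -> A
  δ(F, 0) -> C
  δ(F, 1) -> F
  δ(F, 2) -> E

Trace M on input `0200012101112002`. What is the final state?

A --0--> C
C --2--> E
E --0--> D
D --0--> A
A --0--> C
C --1--> D
D --2--> F
F --1--> F
F --0--> C
C --1--> D
D --1--> F
F --1--> F
F --2--> E
E --0--> D
D --0--> A
A --2--> B

B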